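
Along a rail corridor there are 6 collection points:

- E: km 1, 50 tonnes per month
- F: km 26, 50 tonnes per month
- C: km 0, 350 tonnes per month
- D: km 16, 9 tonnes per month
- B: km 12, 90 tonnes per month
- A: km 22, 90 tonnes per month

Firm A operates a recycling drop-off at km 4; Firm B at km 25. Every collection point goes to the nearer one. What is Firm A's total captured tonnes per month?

490

The indifferent point is the midpoint (4+25)/2 = 14.5; collection points left of it (closer to Firm A at 4) go to Firm A, those right go to Firm B.
  C at 0 (w=350) → Firm A
  E at 1 (w=50) → Firm A
  B at 12 (w=90) → Firm A
  D at 16 (w=9) → Firm B
  A at 22 (w=90) → Firm B
  F at 26 (w=50) → Firm B
Firm A captures 490; Firm B captures 149.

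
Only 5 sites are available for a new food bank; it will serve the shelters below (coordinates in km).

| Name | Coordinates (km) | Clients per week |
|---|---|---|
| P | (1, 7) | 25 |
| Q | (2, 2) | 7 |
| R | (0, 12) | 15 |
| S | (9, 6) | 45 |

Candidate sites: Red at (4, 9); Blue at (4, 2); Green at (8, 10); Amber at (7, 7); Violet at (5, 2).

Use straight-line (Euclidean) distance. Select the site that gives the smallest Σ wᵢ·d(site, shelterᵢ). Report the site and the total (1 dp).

Amber, total 429.2 km

Total weighted distance at each candidate:
  Red (4, 9): total = 478.5
  Blue (4, 2): total = 609.5
  Green (8, 10): total = 569.6
  Amber (7, 7): total = 429.2
  Violet (5, 2): total = 603.3
Minimum is at Amber with total 429.2 km.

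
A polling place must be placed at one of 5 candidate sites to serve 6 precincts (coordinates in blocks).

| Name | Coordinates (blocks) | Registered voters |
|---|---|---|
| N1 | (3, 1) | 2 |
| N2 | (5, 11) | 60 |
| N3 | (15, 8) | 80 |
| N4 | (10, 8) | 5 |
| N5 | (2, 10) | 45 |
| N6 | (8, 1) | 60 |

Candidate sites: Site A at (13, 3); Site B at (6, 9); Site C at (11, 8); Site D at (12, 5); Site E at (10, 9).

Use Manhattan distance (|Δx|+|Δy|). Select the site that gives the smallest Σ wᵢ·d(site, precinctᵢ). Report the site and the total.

Total weighted distance at each candidate:
  Site A (13, 3): total = 2814
  Site B (6, 9): total = 1852
  Site C (11, 8): total = 1990
  Site D (12, 5): total = 2466
  Site E (10, 9): total = 1940
Minimum is at Site B with total 1852 blocks.

Site B, total 1852 blocks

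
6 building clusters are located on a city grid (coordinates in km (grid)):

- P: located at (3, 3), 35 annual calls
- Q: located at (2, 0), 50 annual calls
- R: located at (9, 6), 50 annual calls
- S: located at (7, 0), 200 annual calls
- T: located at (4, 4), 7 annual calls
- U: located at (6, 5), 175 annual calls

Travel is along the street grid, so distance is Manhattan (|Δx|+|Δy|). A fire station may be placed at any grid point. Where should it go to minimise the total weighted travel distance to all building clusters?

Manhattan distance separates: Σwᵢ(|x−xᵢ|+|y−yᵢ|) = Σwᵢ|x−xᵢ| + Σwᵢ|y−yᵢ|, so x and y are optimised independently as 1-D weighted medians.
Total weight W = 517; half = 258.5.
x-coordinate, sorted with cumulative weight:
  x=2 (Q, w=50) cum 50
  x=3 (P, w=35) cum 85
  x=4 (T, w=7) cum 92
  x=6 (U, w=175) cum 267  ← median
  x=7 (S, w=200) cum 467
  x=9 (R, w=50) cum 517
⇒ x* = 6
y-coordinate, sorted with cumulative weight:
  y=0 (Q, w=50) cum 50
  y=0 (S, w=200) cum 250
  y=3 (P, w=35) cum 285  ← median
  y=4 (T, w=7) cum 292
  y=5 (U, w=175) cum 467
  y=6 (R, w=50) cum 517
⇒ y* = 3

(6, 3)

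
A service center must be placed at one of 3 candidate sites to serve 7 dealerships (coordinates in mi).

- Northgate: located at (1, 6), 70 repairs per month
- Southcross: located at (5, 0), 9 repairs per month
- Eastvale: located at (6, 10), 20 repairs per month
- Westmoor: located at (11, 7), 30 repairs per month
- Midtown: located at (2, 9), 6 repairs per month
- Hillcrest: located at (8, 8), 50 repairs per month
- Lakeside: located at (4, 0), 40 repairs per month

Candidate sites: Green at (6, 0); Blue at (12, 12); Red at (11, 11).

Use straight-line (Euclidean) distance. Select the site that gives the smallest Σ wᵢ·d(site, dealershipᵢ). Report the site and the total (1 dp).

Green, total 1565.2 mi

Total weighted distance at each candidate:
  Green (6, 0): total = 1565.2
  Blue (12, 12): total = 2204.0
  Red (11, 11): total = 1906.4
Minimum is at Green with total 1565.2 mi.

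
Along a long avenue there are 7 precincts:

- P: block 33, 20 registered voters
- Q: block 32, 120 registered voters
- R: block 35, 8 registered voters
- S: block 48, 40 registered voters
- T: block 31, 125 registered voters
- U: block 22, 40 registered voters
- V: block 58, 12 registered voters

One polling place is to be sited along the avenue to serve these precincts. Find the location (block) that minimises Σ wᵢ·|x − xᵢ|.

For a sum of weighted absolute distances on a line, the optimum is the weighted median (not the mean). Total weight W = 365; half-weight = 182.5.
Sort by position and accumulate weight:
  block 22 (U, w=40) → cum 40
  block 31 (T, w=125) → cum 165
  block 32 (Q, w=120) → cum 285  ≥ 182.5 → median here
  block 33 (P, w=20) → cum 305
  block 35 (R, w=8) → cum 313
  block 48 (S, w=40) → cum 353
  block 58 (V, w=12) → cum 365
Optimal location: block 32.

x = 32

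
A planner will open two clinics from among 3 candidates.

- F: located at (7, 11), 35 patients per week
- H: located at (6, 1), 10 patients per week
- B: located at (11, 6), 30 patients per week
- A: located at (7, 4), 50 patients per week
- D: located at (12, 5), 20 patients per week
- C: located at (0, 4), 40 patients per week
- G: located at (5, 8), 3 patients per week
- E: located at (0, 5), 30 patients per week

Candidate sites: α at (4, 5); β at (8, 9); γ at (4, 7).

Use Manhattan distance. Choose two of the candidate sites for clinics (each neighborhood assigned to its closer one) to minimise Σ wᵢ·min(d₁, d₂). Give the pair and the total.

Evaluate every pair (each demand assigned to the nearer of the two):
  {α, β}: total = 1037
  {α, γ}: total = 1231
  {β, γ}: total = 1291
Best pair: {α, β} with total 1037.

{α, β}, total 1037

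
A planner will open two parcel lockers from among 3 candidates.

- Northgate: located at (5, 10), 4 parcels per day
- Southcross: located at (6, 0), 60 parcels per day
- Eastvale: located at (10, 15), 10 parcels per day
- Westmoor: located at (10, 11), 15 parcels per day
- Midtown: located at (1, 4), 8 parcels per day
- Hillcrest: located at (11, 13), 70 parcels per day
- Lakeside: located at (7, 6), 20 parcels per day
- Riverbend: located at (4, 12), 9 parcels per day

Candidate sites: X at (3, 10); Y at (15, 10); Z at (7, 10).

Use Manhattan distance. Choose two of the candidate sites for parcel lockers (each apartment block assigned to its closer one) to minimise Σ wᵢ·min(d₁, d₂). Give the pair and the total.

{X, Z}, total 1469

Evaluate every pair (each demand assigned to the nearer of the two):
  {X, Z}: total = 1469
  {Y, Z}: total = 1519
  {X, Y}: total = 1719
Best pair: {X, Z} with total 1469.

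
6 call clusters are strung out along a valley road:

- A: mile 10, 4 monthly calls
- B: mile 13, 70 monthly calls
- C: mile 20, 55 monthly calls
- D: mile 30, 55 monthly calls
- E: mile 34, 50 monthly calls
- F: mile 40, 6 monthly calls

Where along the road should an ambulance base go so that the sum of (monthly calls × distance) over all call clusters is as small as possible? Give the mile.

x = 20

For a sum of weighted absolute distances on a line, the optimum is the weighted median (not the mean). Total weight W = 240; half-weight = 120.
Sort by position and accumulate weight:
  mile 10 (A, w=4) → cum 4
  mile 13 (B, w=70) → cum 74
  mile 20 (C, w=55) → cum 129  ≥ 120 → median here
  mile 30 (D, w=55) → cum 184
  mile 34 (E, w=50) → cum 234
  mile 40 (F, w=6) → cum 240
Optimal location: mile 20.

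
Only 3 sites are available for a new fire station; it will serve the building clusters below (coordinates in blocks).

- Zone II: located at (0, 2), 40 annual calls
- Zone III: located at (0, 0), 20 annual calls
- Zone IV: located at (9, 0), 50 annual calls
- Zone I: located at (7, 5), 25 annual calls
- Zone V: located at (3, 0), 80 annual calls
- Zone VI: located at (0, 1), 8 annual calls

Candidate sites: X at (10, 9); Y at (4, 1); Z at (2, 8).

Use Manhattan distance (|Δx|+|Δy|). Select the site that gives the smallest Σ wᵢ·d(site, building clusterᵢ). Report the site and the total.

Y, total 967 blocks

Total weighted distance at each candidate:
  X (10, 9): total = 3159
  Y (4, 1): total = 967
  Z (2, 8): total = 2262
Minimum is at Y with total 967 blocks.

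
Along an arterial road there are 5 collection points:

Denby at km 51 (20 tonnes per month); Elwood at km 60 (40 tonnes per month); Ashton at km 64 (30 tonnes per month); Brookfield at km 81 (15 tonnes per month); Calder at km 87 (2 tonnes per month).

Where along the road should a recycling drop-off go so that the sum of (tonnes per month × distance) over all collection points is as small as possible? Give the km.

x = 60

For a sum of weighted absolute distances on a line, the optimum is the weighted median (not the mean). Total weight W = 107; half-weight = 53.5.
Sort by position and accumulate weight:
  km 51 (Denby, w=20) → cum 20
  km 60 (Elwood, w=40) → cum 60  ≥ 53.5 → median here
  km 64 (Ashton, w=30) → cum 90
  km 81 (Brookfield, w=15) → cum 105
  km 87 (Calder, w=2) → cum 107
Optimal location: km 60.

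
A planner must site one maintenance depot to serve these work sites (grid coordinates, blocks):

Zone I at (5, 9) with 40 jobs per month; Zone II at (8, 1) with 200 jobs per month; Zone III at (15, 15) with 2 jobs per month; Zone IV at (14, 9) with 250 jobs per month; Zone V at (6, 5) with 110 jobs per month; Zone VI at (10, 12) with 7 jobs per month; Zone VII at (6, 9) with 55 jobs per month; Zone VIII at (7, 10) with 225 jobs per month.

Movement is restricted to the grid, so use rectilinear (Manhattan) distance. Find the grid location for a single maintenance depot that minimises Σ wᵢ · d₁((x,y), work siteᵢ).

(8, 9)

Manhattan distance separates: Σwᵢ(|x−xᵢ|+|y−yᵢ|) = Σwᵢ|x−xᵢ| + Σwᵢ|y−yᵢ|, so x and y are optimised independently as 1-D weighted medians.
Total weight W = 889; half = 444.5.
x-coordinate, sorted with cumulative weight:
  x=5 (Zone I, w=40) cum 40
  x=6 (Zone V, w=110) cum 150
  x=6 (Zone VII, w=55) cum 205
  x=7 (Zone VIII, w=225) cum 430
  x=8 (Zone II, w=200) cum 630  ← median
  x=10 (Zone VI, w=7) cum 637
  x=14 (Zone IV, w=250) cum 887
  x=15 (Zone III, w=2) cum 889
⇒ x* = 8
y-coordinate, sorted with cumulative weight:
  y=1 (Zone II, w=200) cum 200
  y=5 (Zone V, w=110) cum 310
  y=9 (Zone I, w=40) cum 350
  y=9 (Zone IV, w=250) cum 600  ← median
  y=9 (Zone VII, w=55) cum 655
  y=10 (Zone VIII, w=225) cum 880
  y=12 (Zone VI, w=7) cum 887
  y=15 (Zone III, w=2) cum 889
⇒ y* = 9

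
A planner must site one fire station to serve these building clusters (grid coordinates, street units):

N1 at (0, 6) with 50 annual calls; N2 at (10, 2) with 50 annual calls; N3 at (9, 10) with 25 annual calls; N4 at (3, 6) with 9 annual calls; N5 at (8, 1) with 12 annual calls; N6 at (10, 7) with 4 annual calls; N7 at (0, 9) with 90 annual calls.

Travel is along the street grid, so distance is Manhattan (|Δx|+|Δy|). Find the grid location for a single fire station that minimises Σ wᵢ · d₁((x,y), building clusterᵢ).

(0, 6)

Manhattan distance separates: Σwᵢ(|x−xᵢ|+|y−yᵢ|) = Σwᵢ|x−xᵢ| + Σwᵢ|y−yᵢ|, so x and y are optimised independently as 1-D weighted medians.
Total weight W = 240; half = 120.
x-coordinate, sorted with cumulative weight:
  x=0 (N1, w=50) cum 50
  x=0 (N7, w=90) cum 140  ← median
  x=3 (N4, w=9) cum 149
  x=8 (N5, w=12) cum 161
  x=9 (N3, w=25) cum 186
  x=10 (N2, w=50) cum 236
  x=10 (N6, w=4) cum 240
⇒ x* = 0
y-coordinate, sorted with cumulative weight:
  y=1 (N5, w=12) cum 12
  y=2 (N2, w=50) cum 62
  y=6 (N1, w=50) cum 112
  y=6 (N4, w=9) cum 121  ← median
  y=7 (N6, w=4) cum 125
  y=9 (N7, w=90) cum 215
  y=10 (N3, w=25) cum 240
⇒ y* = 6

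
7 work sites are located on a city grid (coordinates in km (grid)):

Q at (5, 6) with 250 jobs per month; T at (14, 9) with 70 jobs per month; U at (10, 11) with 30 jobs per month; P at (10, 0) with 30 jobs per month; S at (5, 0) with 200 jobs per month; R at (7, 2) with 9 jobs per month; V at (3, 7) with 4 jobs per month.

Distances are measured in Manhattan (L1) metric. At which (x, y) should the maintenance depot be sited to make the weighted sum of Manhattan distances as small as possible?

(5, 6)

Manhattan distance separates: Σwᵢ(|x−xᵢ|+|y−yᵢ|) = Σwᵢ|x−xᵢ| + Σwᵢ|y−yᵢ|, so x and y are optimised independently as 1-D weighted medians.
Total weight W = 593; half = 296.5.
x-coordinate, sorted with cumulative weight:
  x=3 (V, w=4) cum 4
  x=5 (Q, w=250) cum 254
  x=5 (S, w=200) cum 454  ← median
  x=7 (R, w=9) cum 463
  x=10 (U, w=30) cum 493
  x=10 (P, w=30) cum 523
  x=14 (T, w=70) cum 593
⇒ x* = 5
y-coordinate, sorted with cumulative weight:
  y=0 (P, w=30) cum 30
  y=0 (S, w=200) cum 230
  y=2 (R, w=9) cum 239
  y=6 (Q, w=250) cum 489  ← median
  y=7 (V, w=4) cum 493
  y=9 (T, w=70) cum 563
  y=11 (U, w=30) cum 593
⇒ y* = 6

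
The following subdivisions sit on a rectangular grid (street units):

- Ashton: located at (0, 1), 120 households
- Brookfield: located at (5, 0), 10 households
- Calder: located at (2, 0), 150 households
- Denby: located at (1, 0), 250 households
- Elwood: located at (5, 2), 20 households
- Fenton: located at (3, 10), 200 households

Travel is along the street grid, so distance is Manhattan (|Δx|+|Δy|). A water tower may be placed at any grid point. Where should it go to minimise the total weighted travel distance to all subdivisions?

(2, 0)

Manhattan distance separates: Σwᵢ(|x−xᵢ|+|y−yᵢ|) = Σwᵢ|x−xᵢ| + Σwᵢ|y−yᵢ|, so x and y are optimised independently as 1-D weighted medians.
Total weight W = 750; half = 375.
x-coordinate, sorted with cumulative weight:
  x=0 (Ashton, w=120) cum 120
  x=1 (Denby, w=250) cum 370
  x=2 (Calder, w=150) cum 520  ← median
  x=3 (Fenton, w=200) cum 720
  x=5 (Brookfield, w=10) cum 730
  x=5 (Elwood, w=20) cum 750
⇒ x* = 2
y-coordinate, sorted with cumulative weight:
  y=0 (Brookfield, w=10) cum 10
  y=0 (Calder, w=150) cum 160
  y=0 (Denby, w=250) cum 410  ← median
  y=1 (Ashton, w=120) cum 530
  y=2 (Elwood, w=20) cum 550
  y=10 (Fenton, w=200) cum 750
⇒ y* = 0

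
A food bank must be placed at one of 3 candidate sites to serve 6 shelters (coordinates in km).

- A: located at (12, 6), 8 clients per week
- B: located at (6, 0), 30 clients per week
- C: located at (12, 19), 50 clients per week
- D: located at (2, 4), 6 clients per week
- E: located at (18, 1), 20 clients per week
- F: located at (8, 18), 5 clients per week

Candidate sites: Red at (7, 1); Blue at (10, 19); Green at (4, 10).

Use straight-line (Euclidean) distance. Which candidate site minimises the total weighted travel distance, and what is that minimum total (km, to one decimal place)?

Total weighted distance at each candidate:
  Red (7, 1): total = 1373.2
  Blue (10, 19): total = 1294.9
  Green (4, 10): total = 1395.1
Minimum is at Blue with total 1294.9 km.

Blue, total 1294.9 km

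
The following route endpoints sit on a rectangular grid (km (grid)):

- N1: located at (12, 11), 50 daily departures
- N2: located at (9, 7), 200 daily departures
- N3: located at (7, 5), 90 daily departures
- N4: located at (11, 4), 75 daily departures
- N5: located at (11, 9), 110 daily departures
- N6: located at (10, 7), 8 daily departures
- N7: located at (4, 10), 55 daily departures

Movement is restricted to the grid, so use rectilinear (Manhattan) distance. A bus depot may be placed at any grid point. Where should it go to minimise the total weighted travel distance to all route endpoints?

(9, 7)

Manhattan distance separates: Σwᵢ(|x−xᵢ|+|y−yᵢ|) = Σwᵢ|x−xᵢ| + Σwᵢ|y−yᵢ|, so x and y are optimised independently as 1-D weighted medians.
Total weight W = 588; half = 294.
x-coordinate, sorted with cumulative weight:
  x=4 (N7, w=55) cum 55
  x=7 (N3, w=90) cum 145
  x=9 (N2, w=200) cum 345  ← median
  x=10 (N6, w=8) cum 353
  x=11 (N4, w=75) cum 428
  x=11 (N5, w=110) cum 538
  x=12 (N1, w=50) cum 588
⇒ x* = 9
y-coordinate, sorted with cumulative weight:
  y=4 (N4, w=75) cum 75
  y=5 (N3, w=90) cum 165
  y=7 (N2, w=200) cum 365  ← median
  y=7 (N6, w=8) cum 373
  y=9 (N5, w=110) cum 483
  y=10 (N7, w=55) cum 538
  y=11 (N1, w=50) cum 588
⇒ y* = 7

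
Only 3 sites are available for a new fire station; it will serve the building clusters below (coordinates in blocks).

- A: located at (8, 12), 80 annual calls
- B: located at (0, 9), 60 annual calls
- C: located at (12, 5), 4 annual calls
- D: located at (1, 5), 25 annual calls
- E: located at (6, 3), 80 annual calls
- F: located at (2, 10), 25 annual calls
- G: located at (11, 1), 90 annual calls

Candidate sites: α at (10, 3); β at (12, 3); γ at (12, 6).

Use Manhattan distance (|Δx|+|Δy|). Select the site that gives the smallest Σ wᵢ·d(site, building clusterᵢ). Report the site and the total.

α, total 3096 blocks

Total weighted distance at each candidate:
  α (10, 3): total = 3096
  β (12, 3): total = 3628
  γ (12, 6): total = 3614
Minimum is at α with total 3096 blocks.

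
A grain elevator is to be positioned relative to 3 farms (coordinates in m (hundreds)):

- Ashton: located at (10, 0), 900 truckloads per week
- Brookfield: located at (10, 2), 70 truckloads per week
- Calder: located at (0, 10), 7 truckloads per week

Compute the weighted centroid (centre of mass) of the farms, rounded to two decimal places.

(9.93, 0.21)

The minimiser of Σwᵢ‖p−pᵢ‖² is the weighted centroid p* = (Σwᵢpᵢ)/(Σwᵢ).
Σwᵢ = 977.
Σwᵢxᵢ = 900·10 + 70·10 + 7·0 = 9700.
Σwᵢyᵢ = 900·0 + 70·2 + 7·10 = 210.
x* = 9700/977 = 9.93, y* = 210/977 = 0.21.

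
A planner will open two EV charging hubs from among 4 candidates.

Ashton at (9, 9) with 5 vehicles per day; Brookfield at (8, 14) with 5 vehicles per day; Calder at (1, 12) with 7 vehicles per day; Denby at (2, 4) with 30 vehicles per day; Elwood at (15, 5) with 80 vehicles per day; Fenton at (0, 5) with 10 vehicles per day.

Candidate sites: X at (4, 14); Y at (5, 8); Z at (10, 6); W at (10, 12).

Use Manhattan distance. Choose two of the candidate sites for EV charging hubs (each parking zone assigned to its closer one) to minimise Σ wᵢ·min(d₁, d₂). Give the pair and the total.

{Y, Z}, total 891

Evaluate every pair (each demand assigned to the nearer of the two):
  {Y, Z}: total = 891
  {X, Z}: total = 965
  {Z, W}: total = 993
  {Y, W}: total = 1346
  {X, Y}: total = 1410
  {X, W}: total = 1525
Best pair: {Y, Z} with total 891.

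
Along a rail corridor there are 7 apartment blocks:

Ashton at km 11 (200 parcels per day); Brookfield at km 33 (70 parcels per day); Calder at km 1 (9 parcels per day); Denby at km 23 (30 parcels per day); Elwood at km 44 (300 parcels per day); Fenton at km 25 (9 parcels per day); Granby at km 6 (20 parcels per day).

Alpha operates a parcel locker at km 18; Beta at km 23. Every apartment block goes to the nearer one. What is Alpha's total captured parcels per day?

229

The indifferent point is the midpoint (18+23)/2 = 20.5; apartment blocks left of it (closer to Alpha at 18) go to Alpha, those right go to Beta.
  Calder at 1 (w=9) → Alpha
  Granby at 6 (w=20) → Alpha
  Ashton at 11 (w=200) → Alpha
  Denby at 23 (w=30) → Beta
  Fenton at 25 (w=9) → Beta
  Brookfield at 33 (w=70) → Beta
  Elwood at 44 (w=300) → Beta
Alpha captures 229; Beta captures 409.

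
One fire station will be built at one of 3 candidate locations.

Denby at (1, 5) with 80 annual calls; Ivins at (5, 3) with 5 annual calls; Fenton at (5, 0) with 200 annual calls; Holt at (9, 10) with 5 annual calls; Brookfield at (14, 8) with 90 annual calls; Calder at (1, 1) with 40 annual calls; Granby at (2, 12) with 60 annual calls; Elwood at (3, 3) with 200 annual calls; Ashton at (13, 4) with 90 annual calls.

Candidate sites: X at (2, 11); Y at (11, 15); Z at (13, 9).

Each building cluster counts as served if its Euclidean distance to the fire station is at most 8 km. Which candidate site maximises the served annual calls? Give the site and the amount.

Coverage radius r = 8 km; a point is covered iff (Δx)²+(Δy)² ≤ 8² = 64.
  X (2, 11): covers {Denby, Holt, Granby} → 145
  Y (11, 15): covers {Holt, Brookfield} → 95
  Z (13, 9): covers {Holt, Brookfield, Ashton} → 185
Maximum coverage at Z: 185 annual calls.

Z, covering 185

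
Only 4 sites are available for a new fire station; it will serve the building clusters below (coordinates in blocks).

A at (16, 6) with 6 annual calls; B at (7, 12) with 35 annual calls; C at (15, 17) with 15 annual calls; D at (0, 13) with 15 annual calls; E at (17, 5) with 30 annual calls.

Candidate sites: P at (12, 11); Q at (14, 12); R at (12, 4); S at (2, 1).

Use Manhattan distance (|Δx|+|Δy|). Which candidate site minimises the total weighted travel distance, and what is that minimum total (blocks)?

Total weighted distance at each candidate:
  P (12, 11): total = 939
  Q (14, 12): total = 908
  R (12, 4): total = 1226
  S (2, 1): total = 1889
Minimum is at Q with total 908 blocks.

Q, total 908 blocks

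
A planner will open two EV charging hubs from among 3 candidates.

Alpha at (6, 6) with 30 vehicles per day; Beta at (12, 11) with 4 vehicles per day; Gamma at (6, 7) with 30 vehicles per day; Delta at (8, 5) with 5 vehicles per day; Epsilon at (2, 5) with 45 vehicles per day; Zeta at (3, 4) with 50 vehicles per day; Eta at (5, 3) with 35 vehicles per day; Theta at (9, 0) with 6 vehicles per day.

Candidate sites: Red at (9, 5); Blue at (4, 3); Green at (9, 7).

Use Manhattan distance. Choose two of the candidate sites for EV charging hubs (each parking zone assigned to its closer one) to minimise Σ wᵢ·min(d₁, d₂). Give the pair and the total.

Evaluate every pair (each demand assigned to the nearer of the two):
  {Blue, Green}: total = 610
  {Red, Blue}: total = 656
  {Red, Green}: total = 1148
Best pair: {Blue, Green} with total 610.

{Blue, Green}, total 610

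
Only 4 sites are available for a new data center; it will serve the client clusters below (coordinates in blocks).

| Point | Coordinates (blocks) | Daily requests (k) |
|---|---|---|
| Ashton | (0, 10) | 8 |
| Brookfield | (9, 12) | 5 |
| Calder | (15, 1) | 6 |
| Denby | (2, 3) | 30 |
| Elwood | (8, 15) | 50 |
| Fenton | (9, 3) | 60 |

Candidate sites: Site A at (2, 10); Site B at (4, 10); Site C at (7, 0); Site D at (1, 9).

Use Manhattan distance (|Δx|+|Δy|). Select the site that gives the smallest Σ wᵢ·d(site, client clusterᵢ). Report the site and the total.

Total weighted distance at each candidate:
  Site A (2, 10): total = 1793
  Site B (4, 10): total = 1627
  Site C (7, 0): total = 1600
  Site D (1, 9): total = 1903
Minimum is at Site C with total 1600 blocks.

Site C, total 1600 blocks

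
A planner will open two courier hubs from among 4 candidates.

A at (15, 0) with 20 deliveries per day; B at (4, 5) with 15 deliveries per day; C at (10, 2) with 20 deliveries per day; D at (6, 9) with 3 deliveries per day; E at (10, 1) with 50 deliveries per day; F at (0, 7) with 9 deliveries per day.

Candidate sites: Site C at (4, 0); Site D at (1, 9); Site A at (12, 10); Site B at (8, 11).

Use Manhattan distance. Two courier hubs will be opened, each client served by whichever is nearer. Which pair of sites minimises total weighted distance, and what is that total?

{Site C, Site D}, total 847

Evaluate every pair (each demand assigned to the nearer of the two):
  {Site C, Site D}: total = 847
  {Site C, Site B}: total = 916
  {Site C, Site A}: total = 925
  {Site D, Site A}: total = 1157
  {Site A, Site B}: total = 1280
  {Site D, Site B}: total = 1324
Best pair: {Site C, Site D} with total 847.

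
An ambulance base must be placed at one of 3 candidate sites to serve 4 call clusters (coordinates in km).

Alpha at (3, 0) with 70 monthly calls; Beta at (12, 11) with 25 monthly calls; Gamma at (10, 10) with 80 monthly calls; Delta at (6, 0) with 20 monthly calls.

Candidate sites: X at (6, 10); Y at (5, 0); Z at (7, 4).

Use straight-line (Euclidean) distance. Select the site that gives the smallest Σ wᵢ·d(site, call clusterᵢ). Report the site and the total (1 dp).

Z, total 1230.2 km

Total weighted distance at each candidate:
  X (6, 10): total = 1402.9
  Y (5, 0): total = 1380.4
  Z (7, 4): total = 1230.2
Minimum is at Z with total 1230.2 km.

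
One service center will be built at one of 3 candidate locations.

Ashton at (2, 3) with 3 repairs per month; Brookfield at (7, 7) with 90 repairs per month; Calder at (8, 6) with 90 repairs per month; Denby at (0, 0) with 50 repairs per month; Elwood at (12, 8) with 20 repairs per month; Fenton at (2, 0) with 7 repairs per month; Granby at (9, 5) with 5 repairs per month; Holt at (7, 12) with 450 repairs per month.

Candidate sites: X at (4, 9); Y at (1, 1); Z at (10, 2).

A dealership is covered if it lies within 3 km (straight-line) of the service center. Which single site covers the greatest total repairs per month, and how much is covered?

Coverage radius r = 3 km; a point is covered iff (Δx)²+(Δy)² ≤ 3² = 9.
  X (4, 9): covers {none} → 0
  Y (1, 1): covers {Ashton, Denby, Fenton} → 60
  Z (10, 2): covers {none} → 0
Maximum coverage at Y: 60 repairs per month.

Y, covering 60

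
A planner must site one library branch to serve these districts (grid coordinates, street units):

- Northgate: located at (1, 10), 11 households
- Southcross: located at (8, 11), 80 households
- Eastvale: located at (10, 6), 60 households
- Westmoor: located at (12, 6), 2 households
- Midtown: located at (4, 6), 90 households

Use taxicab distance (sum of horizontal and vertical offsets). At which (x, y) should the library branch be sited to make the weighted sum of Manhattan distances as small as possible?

(8, 6)

Manhattan distance separates: Σwᵢ(|x−xᵢ|+|y−yᵢ|) = Σwᵢ|x−xᵢ| + Σwᵢ|y−yᵢ|, so x and y are optimised independently as 1-D weighted medians.
Total weight W = 243; half = 121.5.
x-coordinate, sorted with cumulative weight:
  x=1 (Northgate, w=11) cum 11
  x=4 (Midtown, w=90) cum 101
  x=8 (Southcross, w=80) cum 181  ← median
  x=10 (Eastvale, w=60) cum 241
  x=12 (Westmoor, w=2) cum 243
⇒ x* = 8
y-coordinate, sorted with cumulative weight:
  y=6 (Eastvale, w=60) cum 60
  y=6 (Westmoor, w=2) cum 62
  y=6 (Midtown, w=90) cum 152  ← median
  y=10 (Northgate, w=11) cum 163
  y=11 (Southcross, w=80) cum 243
⇒ y* = 6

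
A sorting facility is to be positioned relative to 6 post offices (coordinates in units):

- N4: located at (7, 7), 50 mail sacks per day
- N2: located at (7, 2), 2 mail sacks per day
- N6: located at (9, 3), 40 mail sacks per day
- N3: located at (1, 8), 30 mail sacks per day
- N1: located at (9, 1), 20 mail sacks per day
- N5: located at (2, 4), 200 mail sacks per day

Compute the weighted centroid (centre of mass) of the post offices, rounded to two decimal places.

The minimiser of Σwᵢ‖p−pᵢ‖² is the weighted centroid p* = (Σwᵢpᵢ)/(Σwᵢ).
Σwᵢ = 342.
Σwᵢxᵢ = 50·7 + 2·7 + 40·9 + 30·1 + 20·9 + 200·2 = 1334.
Σwᵢyᵢ = 50·7 + 2·2 + 40·3 + 30·8 + 20·1 + 200·4 = 1534.
x* = 1334/342 = 3.90, y* = 1534/342 = 4.49.

(3.90, 4.49)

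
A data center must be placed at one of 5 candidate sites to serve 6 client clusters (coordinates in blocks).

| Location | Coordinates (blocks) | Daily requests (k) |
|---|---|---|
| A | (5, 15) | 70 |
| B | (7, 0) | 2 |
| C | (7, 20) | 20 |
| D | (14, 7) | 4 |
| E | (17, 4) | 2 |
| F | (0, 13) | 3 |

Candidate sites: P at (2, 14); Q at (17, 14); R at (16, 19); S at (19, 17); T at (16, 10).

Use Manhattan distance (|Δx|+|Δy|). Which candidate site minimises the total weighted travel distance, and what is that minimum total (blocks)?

Total weighted distance at each candidate:
  P (2, 14): total = 673
  Q (17, 14): total = 1392
  R (16, 19): total = 1460
  S (19, 17): total = 1637
  T (16, 10): total = 1629
Minimum is at P with total 673 blocks.

P, total 673 blocks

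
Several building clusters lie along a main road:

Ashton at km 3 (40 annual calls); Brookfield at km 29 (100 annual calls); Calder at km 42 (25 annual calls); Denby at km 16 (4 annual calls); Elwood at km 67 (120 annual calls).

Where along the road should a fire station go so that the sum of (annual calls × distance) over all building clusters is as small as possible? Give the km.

x = 42

For a sum of weighted absolute distances on a line, the optimum is the weighted median (not the mean). Total weight W = 289; half-weight = 144.5.
Sort by position and accumulate weight:
  km 3 (Ashton, w=40) → cum 40
  km 16 (Denby, w=4) → cum 44
  km 29 (Brookfield, w=100) → cum 144
  km 42 (Calder, w=25) → cum 169  ≥ 144.5 → median here
  km 67 (Elwood, w=120) → cum 289
Optimal location: km 42.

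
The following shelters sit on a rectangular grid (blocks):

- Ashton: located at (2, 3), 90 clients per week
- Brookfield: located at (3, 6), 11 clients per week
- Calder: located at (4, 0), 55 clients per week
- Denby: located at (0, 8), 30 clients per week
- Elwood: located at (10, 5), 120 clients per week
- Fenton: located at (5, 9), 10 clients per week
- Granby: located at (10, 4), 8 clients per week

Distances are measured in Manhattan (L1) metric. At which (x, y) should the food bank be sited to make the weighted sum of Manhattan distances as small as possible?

Manhattan distance separates: Σwᵢ(|x−xᵢ|+|y−yᵢ|) = Σwᵢ|x−xᵢ| + Σwᵢ|y−yᵢ|, so x and y are optimised independently as 1-D weighted medians.
Total weight W = 324; half = 162.
x-coordinate, sorted with cumulative weight:
  x=0 (Denby, w=30) cum 30
  x=2 (Ashton, w=90) cum 120
  x=3 (Brookfield, w=11) cum 131
  x=4 (Calder, w=55) cum 186  ← median
  x=5 (Fenton, w=10) cum 196
  x=10 (Elwood, w=120) cum 316
  x=10 (Granby, w=8) cum 324
⇒ x* = 4
y-coordinate, sorted with cumulative weight:
  y=0 (Calder, w=55) cum 55
  y=3 (Ashton, w=90) cum 145
  y=4 (Granby, w=8) cum 153
  y=5 (Elwood, w=120) cum 273  ← median
  y=6 (Brookfield, w=11) cum 284
  y=8 (Denby, w=30) cum 314
  y=9 (Fenton, w=10) cum 324
⇒ y* = 5

(4, 5)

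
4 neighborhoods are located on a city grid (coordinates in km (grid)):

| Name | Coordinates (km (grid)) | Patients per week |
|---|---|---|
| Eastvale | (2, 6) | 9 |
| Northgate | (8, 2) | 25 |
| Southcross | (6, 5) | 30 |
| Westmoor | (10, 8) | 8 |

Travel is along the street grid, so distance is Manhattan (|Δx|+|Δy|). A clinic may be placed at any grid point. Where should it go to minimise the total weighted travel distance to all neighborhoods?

Manhattan distance separates: Σwᵢ(|x−xᵢ|+|y−yᵢ|) = Σwᵢ|x−xᵢ| + Σwᵢ|y−yᵢ|, so x and y are optimised independently as 1-D weighted medians.
Total weight W = 72; half = 36.
x-coordinate, sorted with cumulative weight:
  x=2 (Eastvale, w=9) cum 9
  x=6 (Southcross, w=30) cum 39  ← median
  x=8 (Northgate, w=25) cum 64
  x=10 (Westmoor, w=8) cum 72
⇒ x* = 6
y-coordinate, sorted with cumulative weight:
  y=2 (Northgate, w=25) cum 25
  y=5 (Southcross, w=30) cum 55  ← median
  y=6 (Eastvale, w=9) cum 64
  y=8 (Westmoor, w=8) cum 72
⇒ y* = 5

(6, 5)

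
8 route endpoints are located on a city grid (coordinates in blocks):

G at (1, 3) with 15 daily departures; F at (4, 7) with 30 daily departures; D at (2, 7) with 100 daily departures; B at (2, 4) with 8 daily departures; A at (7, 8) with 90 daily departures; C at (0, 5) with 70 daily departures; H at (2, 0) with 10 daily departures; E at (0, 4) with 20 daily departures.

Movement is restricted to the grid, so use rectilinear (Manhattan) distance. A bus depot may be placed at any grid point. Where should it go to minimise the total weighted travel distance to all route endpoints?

(2, 7)

Manhattan distance separates: Σwᵢ(|x−xᵢ|+|y−yᵢ|) = Σwᵢ|x−xᵢ| + Σwᵢ|y−yᵢ|, so x and y are optimised independently as 1-D weighted medians.
Total weight W = 343; half = 171.5.
x-coordinate, sorted with cumulative weight:
  x=0 (C, w=70) cum 70
  x=0 (E, w=20) cum 90
  x=1 (G, w=15) cum 105
  x=2 (D, w=100) cum 205  ← median
  x=2 (B, w=8) cum 213
  x=2 (H, w=10) cum 223
  x=4 (F, w=30) cum 253
  x=7 (A, w=90) cum 343
⇒ x* = 2
y-coordinate, sorted with cumulative weight:
  y=0 (H, w=10) cum 10
  y=3 (G, w=15) cum 25
  y=4 (B, w=8) cum 33
  y=4 (E, w=20) cum 53
  y=5 (C, w=70) cum 123
  y=7 (F, w=30) cum 153
  y=7 (D, w=100) cum 253  ← median
  y=8 (A, w=90) cum 343
⇒ y* = 7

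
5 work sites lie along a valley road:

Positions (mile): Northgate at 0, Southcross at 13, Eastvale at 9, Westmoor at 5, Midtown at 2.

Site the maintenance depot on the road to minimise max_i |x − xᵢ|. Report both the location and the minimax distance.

location 6.5, max distance 6.5

The 1-center on a line is the midpoint of the two extreme points: leftmost at 0, rightmost at 13.
Optimal location = (0 + 13)/2 = 6.5; maximum distance = (13 − 0)/2 = 6.5.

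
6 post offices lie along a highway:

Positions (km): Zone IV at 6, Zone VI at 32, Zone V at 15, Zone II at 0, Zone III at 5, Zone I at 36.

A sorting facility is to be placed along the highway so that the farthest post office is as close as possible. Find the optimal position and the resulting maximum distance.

location 18, max distance 18

The 1-center on a line is the midpoint of the two extreme points: leftmost at 0, rightmost at 36.
Optimal location = (0 + 36)/2 = 18; maximum distance = (36 − 0)/2 = 18.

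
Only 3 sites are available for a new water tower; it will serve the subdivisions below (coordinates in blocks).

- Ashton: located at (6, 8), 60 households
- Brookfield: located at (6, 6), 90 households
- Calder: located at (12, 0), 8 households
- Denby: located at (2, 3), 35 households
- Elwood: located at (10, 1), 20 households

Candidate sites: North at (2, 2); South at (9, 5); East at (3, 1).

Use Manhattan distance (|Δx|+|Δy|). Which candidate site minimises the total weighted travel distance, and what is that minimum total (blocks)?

Total weighted distance at each candidate:
  North (2, 2): total = 1631
  South (9, 5): total = 1199
  East (3, 1): total = 1645
Minimum is at South with total 1199 blocks.

South, total 1199 blocks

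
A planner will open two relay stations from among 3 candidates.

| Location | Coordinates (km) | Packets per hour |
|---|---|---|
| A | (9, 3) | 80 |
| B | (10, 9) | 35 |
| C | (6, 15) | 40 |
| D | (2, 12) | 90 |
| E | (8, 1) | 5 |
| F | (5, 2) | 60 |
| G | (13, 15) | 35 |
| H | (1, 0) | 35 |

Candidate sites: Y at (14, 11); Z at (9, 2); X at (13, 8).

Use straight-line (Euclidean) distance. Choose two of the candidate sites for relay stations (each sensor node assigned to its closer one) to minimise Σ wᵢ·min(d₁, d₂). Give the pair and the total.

Evaluate every pair (each demand assigned to the nearer of the two):
  {Y, Z}: total = 2358.0
  {Z, X}: total = 2420.8
  {Y, X}: total = 3326.2
Best pair: {Y, Z} with total 2358.0.

{Y, Z}, total 2358.0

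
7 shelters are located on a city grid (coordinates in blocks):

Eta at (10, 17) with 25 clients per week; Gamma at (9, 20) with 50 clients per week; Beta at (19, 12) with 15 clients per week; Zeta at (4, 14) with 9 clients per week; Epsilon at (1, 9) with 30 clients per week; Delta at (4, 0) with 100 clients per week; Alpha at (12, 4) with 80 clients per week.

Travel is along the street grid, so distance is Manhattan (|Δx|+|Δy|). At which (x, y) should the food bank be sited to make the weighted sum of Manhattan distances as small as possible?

(9, 4)

Manhattan distance separates: Σwᵢ(|x−xᵢ|+|y−yᵢ|) = Σwᵢ|x−xᵢ| + Σwᵢ|y−yᵢ|, so x and y are optimised independently as 1-D weighted medians.
Total weight W = 309; half = 154.5.
x-coordinate, sorted with cumulative weight:
  x=1 (Epsilon, w=30) cum 30
  x=4 (Zeta, w=9) cum 39
  x=4 (Delta, w=100) cum 139
  x=9 (Gamma, w=50) cum 189  ← median
  x=10 (Eta, w=25) cum 214
  x=12 (Alpha, w=80) cum 294
  x=19 (Beta, w=15) cum 309
⇒ x* = 9
y-coordinate, sorted with cumulative weight:
  y=0 (Delta, w=100) cum 100
  y=4 (Alpha, w=80) cum 180  ← median
  y=9 (Epsilon, w=30) cum 210
  y=12 (Beta, w=15) cum 225
  y=14 (Zeta, w=9) cum 234
  y=17 (Eta, w=25) cum 259
  y=20 (Gamma, w=50) cum 309
⇒ y* = 4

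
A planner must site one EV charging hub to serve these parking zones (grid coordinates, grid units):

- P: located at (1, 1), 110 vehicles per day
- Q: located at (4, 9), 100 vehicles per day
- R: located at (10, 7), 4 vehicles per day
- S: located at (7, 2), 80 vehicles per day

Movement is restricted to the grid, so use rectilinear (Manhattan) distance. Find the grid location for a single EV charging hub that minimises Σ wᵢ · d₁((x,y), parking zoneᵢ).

(4, 2)

Manhattan distance separates: Σwᵢ(|x−xᵢ|+|y−yᵢ|) = Σwᵢ|x−xᵢ| + Σwᵢ|y−yᵢ|, so x and y are optimised independently as 1-D weighted medians.
Total weight W = 294; half = 147.
x-coordinate, sorted with cumulative weight:
  x=1 (P, w=110) cum 110
  x=4 (Q, w=100) cum 210  ← median
  x=7 (S, w=80) cum 290
  x=10 (R, w=4) cum 294
⇒ x* = 4
y-coordinate, sorted with cumulative weight:
  y=1 (P, w=110) cum 110
  y=2 (S, w=80) cum 190  ← median
  y=7 (R, w=4) cum 194
  y=9 (Q, w=100) cum 294
⇒ y* = 2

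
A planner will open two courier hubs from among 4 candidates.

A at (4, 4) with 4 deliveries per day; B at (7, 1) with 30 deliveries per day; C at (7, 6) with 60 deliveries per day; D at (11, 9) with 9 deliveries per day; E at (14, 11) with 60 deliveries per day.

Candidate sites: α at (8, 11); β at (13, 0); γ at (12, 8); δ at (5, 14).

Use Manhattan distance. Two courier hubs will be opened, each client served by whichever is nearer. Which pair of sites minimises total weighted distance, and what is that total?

Evaluate every pair (each demand assigned to the nearer of the two):
  {β, γ}: total = 996
  {α, β}: total = 1019
  {α, γ}: total = 1052
  {α, δ}: total = 1139
  {γ, δ}: total = 1142
  {β, δ}: total = 1673
Best pair: {β, γ} with total 996.

{β, γ}, total 996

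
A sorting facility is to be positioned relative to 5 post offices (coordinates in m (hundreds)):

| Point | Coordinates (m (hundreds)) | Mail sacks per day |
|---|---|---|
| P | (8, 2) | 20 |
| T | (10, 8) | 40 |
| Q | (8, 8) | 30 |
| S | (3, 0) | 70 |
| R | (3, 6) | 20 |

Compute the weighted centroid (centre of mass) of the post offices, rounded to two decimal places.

The minimiser of Σwᵢ‖p−pᵢ‖² is the weighted centroid p* = (Σwᵢpᵢ)/(Σwᵢ).
Σwᵢ = 180.
Σwᵢxᵢ = 20·8 + 40·10 + 30·8 + 70·3 + 20·3 = 1070.
Σwᵢyᵢ = 20·2 + 40·8 + 30·8 + 70·0 + 20·6 = 720.
x* = 1070/180 = 5.94, y* = 720/180 = 4.00.

(5.94, 4.00)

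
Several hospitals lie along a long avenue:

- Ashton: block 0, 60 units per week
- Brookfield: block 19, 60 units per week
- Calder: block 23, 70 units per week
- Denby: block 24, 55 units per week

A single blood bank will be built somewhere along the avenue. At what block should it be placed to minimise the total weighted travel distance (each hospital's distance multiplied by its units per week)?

x = 23

For a sum of weighted absolute distances on a line, the optimum is the weighted median (not the mean). Total weight W = 245; half-weight = 122.5.
Sort by position and accumulate weight:
  block 0 (Ashton, w=60) → cum 60
  block 19 (Brookfield, w=60) → cum 120
  block 23 (Calder, w=70) → cum 190  ≥ 122.5 → median here
  block 24 (Denby, w=55) → cum 245
Optimal location: block 23.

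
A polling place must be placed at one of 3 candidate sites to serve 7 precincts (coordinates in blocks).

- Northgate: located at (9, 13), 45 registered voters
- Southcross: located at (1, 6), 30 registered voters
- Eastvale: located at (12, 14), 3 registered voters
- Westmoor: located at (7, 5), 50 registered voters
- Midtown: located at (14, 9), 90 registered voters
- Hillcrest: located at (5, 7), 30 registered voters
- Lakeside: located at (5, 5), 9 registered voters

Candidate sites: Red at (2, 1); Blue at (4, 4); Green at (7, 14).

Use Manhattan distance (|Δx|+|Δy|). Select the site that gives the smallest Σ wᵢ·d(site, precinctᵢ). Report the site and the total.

Green, total 2469 blocks

Total weighted distance at each candidate:
  Red (2, 1): total = 3687
  Blue (4, 4): total = 2522
  Green (7, 14): total = 2469
Minimum is at Green with total 2469 blocks.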